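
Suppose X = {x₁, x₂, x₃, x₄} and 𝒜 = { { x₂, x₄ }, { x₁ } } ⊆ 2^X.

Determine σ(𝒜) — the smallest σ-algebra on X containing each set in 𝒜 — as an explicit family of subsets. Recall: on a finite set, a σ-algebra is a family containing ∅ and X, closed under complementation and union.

Initial family (4 sets): { ∅, { x₁ }, { x₂, x₄ }, X }.
Iteration 1: 3 new —
  { x₁, x₃ }  = complement { x₂, x₄ }
  { x₁, x₂, x₄ }  = { x₂, x₄ } ∪ { x₁ }
  { x₂, x₃, x₄ }  = complement { x₁ }
  |family| = 7
Iteration 2: 1 new —
  { x₃ }  = complement { x₁, x₂, x₄ }
  |family| = 8
Iteration 3: closed — nothing new.

Therefore σ(𝒜) = { ∅, { x₁ }, { x₃ }, { x₁, x₃ }, { x₂, x₄ }, { x₁, x₂, x₄ }, { x₂, x₃, x₄ }, X } (|σ(𝒜)| = 8).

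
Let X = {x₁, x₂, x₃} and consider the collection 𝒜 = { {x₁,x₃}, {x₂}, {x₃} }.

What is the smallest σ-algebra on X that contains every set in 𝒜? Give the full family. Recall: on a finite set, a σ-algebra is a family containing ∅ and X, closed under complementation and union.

σ(𝒜) = { {}, {x₁}, {x₂}, {x₃}, {x₁,x₂}, {x₁,x₃}, {x₂,x₃}, X }

Check:
Start: 𝒜 ∪ {∅, X} = { {}, {x₂}, {x₃}, {x₁,x₃}, X }.
Pass 1. New:
  {x₁,x₂}  = {x₃}ᶜ
  {x₂,x₃}  = {x₃} ∪ {x₂}
  — 7 sets.
Pass 2 adds 1:
  {x₁}  = {x₂,x₃}ᶜ
  — 8 sets.
After Pass 3 the family is unchanged; done.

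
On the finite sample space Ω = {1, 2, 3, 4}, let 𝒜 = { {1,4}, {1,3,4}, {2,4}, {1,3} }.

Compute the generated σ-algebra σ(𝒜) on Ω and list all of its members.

σ(𝒜) (16 sets): { {}, {1}, {2}, {3}, {4}, {1,2}, {1,3}, {1,4}, {2,3}, {2,4}, {3,4}, {1,2,3}, {1,2,4}, {1,3,4}, {2,3,4}, Ω }

Derivation:
Start: 𝒜 ∪ {∅, Ω} = { {}, {1,3}, {1,4}, {2,4}, {1,3,4}, Ω }.
Round 1: 3 new —
  {2}  = Ω∖{1,3,4}
  {2,3}  = Ω∖{1,4}
  {1,2,4}  = {1,4} ∪ {2,4}
  — 9 sets.
Round 2 (3 new):
  {3}  = Ω∖{1,2,4}
  {1,2,3}  = {2} ∪ {1,3}
  {2,3,4}  = {2,3} ∪ {2,4}
  — 12 sets.
Round 3 adds 2:
  {1}  = Ω∖{2,3,4}
  {4}  = Ω∖{1,2,3}
  — 14 sets.
Round 4: 2 new —
  {1,2}  = {2} ∪ {1}
  {3,4}  = {3} ∪ {4}
  — 16 sets.
Round 5 adds nothing — fixpoint reached.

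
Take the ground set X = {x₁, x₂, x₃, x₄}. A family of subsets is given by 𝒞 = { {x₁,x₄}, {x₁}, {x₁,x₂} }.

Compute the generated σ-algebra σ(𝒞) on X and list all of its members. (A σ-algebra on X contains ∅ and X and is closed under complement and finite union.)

Answer: σ(𝒞) = { {}, {x₁}, {x₂}, {x₃}, {x₄}, {x₁,x₂}, {x₁,x₃}, {x₁,x₄}, {x₂,x₃}, {x₂,x₄}, {x₃,x₄}, {x₁,x₂,x₃}, {x₁,x₂,x₄}, {x₁,x₃,x₄}, {x₂,x₃,x₄}, X }

Trace:
Initial family (5 sets): { {}, {x₁}, {x₁,x₂}, {x₁,x₄}, X }.
Step 1 adds 4:
  {x₂,x₃}  = X∖{x₁,x₄}
  {x₃,x₄}  = X∖{x₁,x₂}
  {x₁,x₂,x₄}  = {x₁,x₄} ∪ {x₁,x₂}
  {x₂,x₃,x₄}  = X∖{x₁}
  (now 9)
Step 2 adds 3:
  {x₃}  = X∖{x₁,x₂,x₄}
  {x₁,x₂,x₃}  = {x₁,x₂} ∪ {x₂,x₃}
  {x₁,x₃,x₄}  = {x₃,x₄} ∪ {x₁,x₄}
  (now 12)
Step 3. New:
  {x₂}  = X∖{x₁,x₃,x₄}
  {x₄}  = X∖{x₁,x₂,x₃}
  {x₁,x₃}  = {x₃} ∪ {x₁}
  (now 15)
Step 4 adds 1:
  {x₂,x₄}  = X∖{x₁,x₃}
  (now 16)
Step 5: stable.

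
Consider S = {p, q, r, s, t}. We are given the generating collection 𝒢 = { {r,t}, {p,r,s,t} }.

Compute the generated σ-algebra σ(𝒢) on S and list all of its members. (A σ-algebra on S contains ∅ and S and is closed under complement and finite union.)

Take S₀ = 𝒢 ∪ {∅, S} = { ∅, {r,t}, {p,r,s,t}, S }.
Iteration 1: 2 new —
  {q}  = {p,r,s,t}ᶜ
  {p,q,s}  = {r,t}ᶜ
  — 6 sets.
Iteration 2 adds 1:
  {q,r,t}  = {r,t} ∪ {q}
  — 7 sets.
Iteration 3. New:
  {p,s}  = {q,r,t}ᶜ
  — 8 sets.
Iteration 4: stable.

σ(𝒢) = { ∅, {q}, {p,s}, {r,t}, {p,q,s}, {q,r,t}, {p,r,s,t}, S }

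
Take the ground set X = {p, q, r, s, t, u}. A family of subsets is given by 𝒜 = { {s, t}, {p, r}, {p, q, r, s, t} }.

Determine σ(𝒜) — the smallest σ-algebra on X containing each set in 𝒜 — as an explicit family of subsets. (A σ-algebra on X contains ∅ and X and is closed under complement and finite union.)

Answer: σ(𝒜) = { {}, {q}, {u}, {p, r}, {q, u}, {s, t}, {p, q, r}, {p, r, u}, {q, s, t}, {s, t, u}, {p, q, r, u}, {p, r, s, t}, {q, s, t, u}, {p, q, r, s, t}, {p, r, s, t, u}, X }

Working:
Begin from { {}, {p, r}, {s, t}, {p, q, r, s, t}, X } (that is, 𝒜 plus ∅ and X).
Step 1: +4 →
  {u}  = X∖{p, q, r, s, t}
  {p, q, r, u}  = X∖{s, t}
  {p, r, s, t}  = {s, t} ∪ {p, r}
  {q, s, t, u}  = X∖{p, r}
  |family| = 9
Step 2 adds 4:
  {q, u}  = X∖{p, r, s, t}
  {p, r, u}  = {u} ∪ {p, r}
  {s, t, u}  = {u} ∪ {s, t}
  {p, r, s, t, u}  = {u} ∪ {p, r, s, t}
  |family| = 13
Step 3. New:
  {q}  = X∖{p, r, s, t, u}
  {p, q, r}  = X∖{s, t, u}
  {q, s, t}  = X∖{p, r, u}
  |family| = 16
Step 4: already closed under ᶜ and ∪.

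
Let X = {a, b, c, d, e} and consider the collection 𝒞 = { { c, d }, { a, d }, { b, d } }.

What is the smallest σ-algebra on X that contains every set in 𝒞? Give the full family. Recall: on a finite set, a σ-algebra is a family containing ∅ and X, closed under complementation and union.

Begin from { {}, { a, d }, { b, d }, { c, d }, X } (that is, 𝒞 plus ∅ and X).
Step 1: 6 new —
  { a, b, d }  = { a, d } ∪ { b, d }
  { a, b, e }  = X∖{ c, d }
  { a, c, d }  = { c, d } ∪ { a, d }
  { a, c, e }  = X∖{ b, d }
  { b, c, d }  = { c, d } ∪ { b, d }
  { b, c, e }  = X∖{ a, d }
  [11 total]
Step 2 adds 8:
  { a, e }  = X∖{ b, c, d }
  { b, e }  = X∖{ a, c, d }
  { c, e }  = X∖{ a, b, d }
  { a, b, c, d }  = { c, d } ∪ { a, b, d }
  { a, b, c, e }  = { a, c, e } ∪ { a, b, e }
  { a, b, d, e }  = { a, b, d } ∪ { a, b, e }
  { a, c, d, e }  = { c, d } ∪ { a, c, e }
  { b, c, d, e }  = { c, d } ∪ { b, c, e }
  [19 total]
Step 3 (8 new):
  { a }  = X∖{ b, c, d, e }
  { b }  = X∖{ a, c, d, e }
  { c }  = X∖{ a, b, d, e }
  { d }  = X∖{ a, b, c, e }
  { e }  = X∖{ a, b, c, d }
  { a, d, e }  = { a, d } ∪ { a, e }
  { b, d, e }  = { b, e } ∪ { b, d }
  { c, d, e }  = { c, d } ∪ { c, e }
  [27 total]
Step 4. New:
  { a, b }  = X∖{ c, d, e }
  { a, c }  = X∖{ b, d, e }
  { b, c }  = X∖{ a, d, e }
  { d, e }  = { e } ∪ { d }
  [31 total]
Step 5. New:
  { a, b, c }  = X∖{ d, e }
  [32 total]
Step 6: closed — nothing new.

σ(𝒞) = { {}, { a }, { b }, { c }, { d }, { e }, { a, b }, { a, c }, { a, d }, { a, e }, { b, c }, { b, d }, { b, e }, { c, d }, { c, e }, { d, e }, { a, b, c }, { a, b, d }, { a, b, e }, { a, c, d }, { a, c, e }, { a, d, e }, { b, c, d }, { b, c, e }, { b, d, e }, { c, d, e }, { a, b, c, d }, { a, b, c, e }, { a, b, d, e }, { a, c, d, e }, { b, c, d, e }, X }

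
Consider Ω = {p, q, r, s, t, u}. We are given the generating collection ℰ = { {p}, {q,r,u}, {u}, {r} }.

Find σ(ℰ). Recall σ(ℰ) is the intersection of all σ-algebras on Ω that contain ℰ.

σ(ℰ) (32 sets): { {}, {p}, {q}, {r}, {u}, {p,q}, {p,r}, {p,u}, {q,r}, {q,u}, {r,u}, {s,t}, {p,q,r}, {p,q,u}, {p,r,u}, {p,s,t}, {q,r,u}, {q,s,t}, {r,s,t}, {s,t,u}, {p,q,r,u}, {p,q,s,t}, {p,r,s,t}, {p,s,t,u}, {q,r,s,t}, {q,s,t,u}, {r,s,t,u}, {p,q,r,s,t}, {p,q,s,t,u}, {p,r,s,t,u}, {q,r,s,t,u}, Ω }

Derivation:
Begin from { {}, {p}, {r}, {u}, {q,r,u}, Ω } (that is, ℰ plus ∅ and Ω).
Step 1: 8 new —
  {p,r}  = {r} ∪ {p}
  {p,u}  = {p} ∪ {u}
  {r,u}  = {r} ∪ {u}
  {p,s,t}  = {q,r,u}ᶜ
  {p,q,r,u}  = {q,r,u} ∪ {p}
  {p,q,r,s,t}  = {u}ᶜ
  {p,q,s,t,u}  = {r}ᶜ
  {q,r,s,t,u}  = {p}ᶜ
Step 2 adds 8:
  {s,t}  = {p,q,r,u}ᶜ
  {p,r,u}  = {p,u} ∪ {r}
  {p,q,s,t}  = {r,u}ᶜ
  {p,r,s,t}  = {p,s,t} ∪ {r}
  {p,s,t,u}  = {p,s,t} ∪ {p,u}
  {q,r,s,t}  = {p,u}ᶜ
  {q,s,t,u}  = {p,r}ᶜ
  {p,r,s,t,u}  = {p,s,t} ∪ {r,u}
Step 3 (7 new):
  {q}  = {p,r,s,t,u}ᶜ
  {q,r}  = {p,s,t,u}ᶜ
  {q,u}  = {p,r,s,t}ᶜ
  {q,s,t}  = {p,r,u}ᶜ
  {r,s,t}  = {s,t} ∪ {r}
  {s,t,u}  = {s,t} ∪ {u}
  {r,s,t,u}  = {s,t} ∪ {r,u}
Step 4 adds 3:
  {p,q}  = {r,s,t,u}ᶜ
  {p,q,r}  = {s,t,u}ᶜ
  {p,q,u}  = {r,s,t}ᶜ
Step 5 adds nothing — fixpoint reached.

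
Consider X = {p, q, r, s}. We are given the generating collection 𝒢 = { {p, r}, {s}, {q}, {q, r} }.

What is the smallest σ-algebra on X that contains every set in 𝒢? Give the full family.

Take S₀ = 𝒢 ∪ {∅, X} = { ∅, {q}, {s}, {p, r}, {q, r}, X }.
Iteration 1: 5 new —
  {p, s}  = X∖{q, r}
  {q, s}  = X∖{p, r}
  {p, q, r}  = X∖{s}
  {p, r, s}  = X∖{q}
  {q, r, s}  = {q, r} ∪ {s}
  — 11 sets.
Iteration 2 adds 2:
  {p}  = X∖{q, r, s}
  {p, q, s}  = {q} ∪ {p, s}
  — 13 sets.
Iteration 3. New:
  {r}  = X∖{p, q, s}
  {p, q}  = {q} ∪ {p}
  — 15 sets.
Iteration 4. New:
  {r, s}  = X∖{p, q}
  — 16 sets.
Iteration 5: stable.

|σ(𝒢)| = 16.  σ(𝒢) = { ∅, {p}, {q}, {r}, {s}, {p, q}, {p, r}, {p, s}, {q, r}, {q, s}, {r, s}, {p, q, r}, {p, q, s}, {p, r, s}, {q, r, s}, X }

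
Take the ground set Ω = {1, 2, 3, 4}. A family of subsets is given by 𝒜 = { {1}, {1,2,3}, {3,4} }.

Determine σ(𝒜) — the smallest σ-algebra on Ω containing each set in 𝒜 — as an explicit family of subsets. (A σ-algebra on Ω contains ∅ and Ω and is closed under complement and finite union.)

Take S₀ = 𝒜 ∪ {∅, Ω} = { {}, {1}, {3,4}, {1,2,3}, Ω }.
Round 1. New:
  {4}  = Ω∖{1,2,3}
  {1,2}  = Ω∖{3,4}
  {1,3,4}  = {3,4} ∪ {1}
  {2,3,4}  = Ω∖{1}
Round 2. New:
  {2}  = Ω∖{1,3,4}
  {1,4}  = {4} ∪ {1}
  {1,2,4}  = {1,2} ∪ {4}
Round 3 (3 new):
  {3}  = Ω∖{1,2,4}
  {2,3}  = Ω∖{1,4}
  {2,4}  = {4} ∪ {2}
Round 4: 1 new —
  {1,3}  = Ω∖{2,4}
Round 5 adds nothing — fixpoint reached.

σ(𝒜) = { {}, {1}, {2}, {3}, {4}, {1,2}, {1,3}, {1,4}, {2,3}, {2,4}, {3,4}, {1,2,3}, {1,2,4}, {1,3,4}, {2,3,4}, Ω }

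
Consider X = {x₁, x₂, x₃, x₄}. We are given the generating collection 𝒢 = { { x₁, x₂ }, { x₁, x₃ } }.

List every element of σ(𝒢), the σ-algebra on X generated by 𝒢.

Answer: σ(𝒢) = { {  }, { x₁ }, { x₂ }, { x₃ }, { x₄ }, { x₁, x₂ }, { x₁, x₃ }, { x₁, x₄ }, { x₂, x₃ }, { x₂, x₄ }, { x₃, x₄ }, { x₁, x₂, x₃ }, { x₁, x₂, x₄ }, { x₁, x₃, x₄ }, { x₂, x₃, x₄ }, X }

Working:
Begin from { {  }, { x₁, x₂ }, { x₁, x₃ }, X } (that is, 𝒢 plus ∅ and X).
Iteration 1 (3 new):
  { x₂, x₄ }  = ᶜ of { x₁, x₃ }
  { x₃, x₄ }  = ᶜ of { x₁, x₂ }
  { x₁, x₂, x₃ }  = { x₁, x₂ } ∪ { x₁, x₃ }
  — 7 sets.
Iteration 2: 4 new —
  { x₄ }  = ᶜ of { x₁, x₂, x₃ }
  { x₁, x₂, x₄ }  = { x₁, x₂ } ∪ { x₂, x₄ }
  { x₁, x₃, x₄ }  = { x₃, x₄ } ∪ { x₁, x₃ }
  { x₂, x₃, x₄ }  = { x₃, x₄ } ∪ { x₂, x₄ }
  — 11 sets.
Iteration 3. New:
  { x₁ }  = ᶜ of { x₂, x₃, x₄ }
  { x₂ }  = ᶜ of { x₁, x₃, x₄ }
  { x₃ }  = ᶜ of { x₁, x₂, x₄ }
  — 14 sets.
Iteration 4: 2 new —
  { x₁, x₄ }  = { x₄ } ∪ { x₁ }
  { x₂, x₃ }  = { x₃ } ∪ { x₂ }
  — 16 sets.
Iteration 5: no new sets; the family is a σ-algebra.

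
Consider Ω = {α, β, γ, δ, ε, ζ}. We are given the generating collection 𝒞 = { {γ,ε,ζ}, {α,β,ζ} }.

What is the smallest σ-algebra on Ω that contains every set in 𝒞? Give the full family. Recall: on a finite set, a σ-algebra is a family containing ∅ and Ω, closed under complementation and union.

Seed the family with 𝒞 together with ∅ and Ω: { ∅, {α,β,ζ}, {γ,ε,ζ}, Ω }.
Pass 1 (3 new):
  {α,β,δ}  = complement {γ,ε,ζ}
  {γ,δ,ε}  = complement {α,β,ζ}
  {α,β,γ,ε,ζ}  = {α,β,ζ} ∪ {γ,ε,ζ}
  |family| = 7
Pass 2 (4 new):
  {δ}  = complement {α,β,γ,ε,ζ}
  {α,β,δ,ζ}  = {α,β,ζ} ∪ {α,β,δ}
  {γ,δ,ε,ζ}  = {γ,δ,ε} ∪ {γ,ε,ζ}
  {α,β,γ,δ,ε}  = {γ,δ,ε} ∪ {α,β,δ}
  |family| = 11
Pass 3: 3 new —
  {ζ}  = complement {α,β,γ,δ,ε}
  {α,β}  = complement {γ,δ,ε,ζ}
  {γ,ε}  = complement {α,β,δ,ζ}
  |family| = 14
Pass 4: +2 →
  {δ,ζ}  = {δ} ∪ {ζ}
  {α,β,γ,ε}  = {α,β} ∪ {γ,ε}
  |family| = 16
After Pass 5 the family is unchanged; done.

|σ(𝒞)| = 16.  σ(𝒞) = { ∅, {δ}, {ζ}, {α,β}, {γ,ε}, {δ,ζ}, {α,β,δ}, {α,β,ζ}, {γ,δ,ε}, {γ,ε,ζ}, {α,β,γ,ε}, {α,β,δ,ζ}, {γ,δ,ε,ζ}, {α,β,γ,δ,ε}, {α,β,γ,ε,ζ}, Ω }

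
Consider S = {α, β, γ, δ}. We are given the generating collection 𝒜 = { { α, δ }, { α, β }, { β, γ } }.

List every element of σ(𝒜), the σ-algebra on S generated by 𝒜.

|σ(𝒜)| = 16.  σ(𝒜) = { ∅, { α }, { β }, { γ }, { δ }, { α, β }, { α, γ }, { α, δ }, { β, γ }, { β, δ }, { γ, δ }, { α, β, γ }, { α, β, δ }, { α, γ, δ }, { β, γ, δ }, S }

Trace:
Start: 𝒜 ∪ {∅, S} = { ∅, { α, β }, { α, δ }, { β, γ }, S }.
Step 1: 3 new —
  { γ, δ }  = { α, β }ᶜ
  { α, β, γ }  = { β, γ } ∪ { α, β }
  { α, β, δ }  = { α, δ } ∪ { α, β }
  [8 total]
Step 2 (4 new):
  { γ }  = { α, β, δ }ᶜ
  { δ }  = { α, β, γ }ᶜ
  { α, γ, δ }  = { γ, δ } ∪ { α, δ }
  { β, γ, δ }  = { γ, δ } ∪ { β, γ }
  [12 total]
Step 3: +2 →
  { α }  = { β, γ, δ }ᶜ
  { β }  = { α, γ, δ }ᶜ
  [14 total]
Step 4 adds 2:
  { α, γ }  = { γ } ∪ { α }
  { β, δ }  = { δ } ∪ { β }
  [16 total]
Step 5: no new sets; the family is a σ-algebra.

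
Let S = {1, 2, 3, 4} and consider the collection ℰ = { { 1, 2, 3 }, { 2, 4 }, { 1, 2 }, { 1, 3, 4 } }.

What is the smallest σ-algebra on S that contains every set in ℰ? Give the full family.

Start: ℰ ∪ {∅, S} = { ∅, { 1, 2 }, { 2, 4 }, { 1, 2, 3 }, { 1, 3, 4 }, S }.
Step 1 adds 5:
  { 2 }  = ᶜ of { 1, 3, 4 }
  { 4 }  = ᶜ of { 1, 2, 3 }
  { 1, 3 }  = ᶜ of { 2, 4 }
  { 3, 4 }  = ᶜ of { 1, 2 }
  { 1, 2, 4 }  = { 1, 2 } ∪ { 2, 4 }
Step 2 (2 new):
  { 3 }  = ᶜ of { 1, 2, 4 }
  { 2, 3, 4 }  = { 3, 4 } ∪ { 2 }
Step 3. New:
  { 1 }  = ᶜ of { 2, 3, 4 }
  { 2, 3 }  = { 3 } ∪ { 2 }
Step 4 (1 new):
  { 1, 4 }  = ᶜ of { 2, 3 }
After Step 5 the family is unchanged; done.

Hence σ(ℰ) has 16 members: { ∅, { 1 }, { 2 }, { 3 }, { 4 }, { 1, 2 }, { 1, 3 }, { 1, 4 }, { 2, 3 }, { 2, 4 }, { 3, 4 }, { 1, 2, 3 }, { 1, 2, 4 }, { 1, 3, 4 }, { 2, 3, 4 }, S }.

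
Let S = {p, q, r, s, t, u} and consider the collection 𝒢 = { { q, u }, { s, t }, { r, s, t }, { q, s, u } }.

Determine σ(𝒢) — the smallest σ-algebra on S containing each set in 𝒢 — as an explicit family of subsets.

Take S₀ = 𝒢 ∪ {∅, S} = { {}, { q, u }, { s, t }, { q, s, u }, { r, s, t }, S }.
Iteration 1: 6 new —
  { p, q, u }  = { r, s, t }ᶜ
  { p, r, t }  = { q, s, u }ᶜ
  { p, q, r, u }  = { s, t }ᶜ
  { p, r, s, t }  = { q, u }ᶜ
  { q, s, t, u }  = { s, t } ∪ { q, s, u }
  { q, r, s, t, u }  = { q, s, u } ∪ { r, s, t }
  |family| = 12
Iteration 2 adds 6:
  { p }  = { q, r, s, t, u }ᶜ
  { p, r }  = { q, s, t, u }ᶜ
  { p, q, s, u }  = { q, s, u } ∪ { p, q, u }
  { p, q, r, s, u }  = { q, s, u } ∪ { p, q, r, u }
  { p, q, r, t, u }  = { p, r, t } ∪ { q, u }
  { p, q, s, t, u }  = { s, t } ∪ { p, q, u }
  |family| = 18
Iteration 3 adds 5:
  { r }  = { p, q, s, t, u }ᶜ
  { s }  = { p, q, r, t, u }ᶜ
  { t }  = { p, q, r, s, u }ᶜ
  { r, t }  = { p, q, s, u }ᶜ
  { p, s, t }  = { s, t } ∪ { p }
  |family| = 23
Iteration 4 adds 9:
  { p, s }  = { p } ∪ { s }
  { p, t }  = { p } ∪ { t }
  { r, s }  = { r } ∪ { s }
  { p, r, s }  = { p, r } ∪ { s }
  { q, r, u }  = { p, s, t }ᶜ
  { q, t, u }  = { q, u } ∪ { t }
  { p, q, t, u }  = { t } ∪ { p, q, u }
  { q, r, s, u }  = { q, s, u } ∪ { r }
  { q, r, t, u }  = { q, u } ∪ { r, t }
  |family| = 32
Iteration 5: closed — nothing new.

Hence σ(𝒢) has 32 members: { {}, { p }, { r }, { s }, { t }, { p, r }, { p, s }, { p, t }, { q, u }, { r, s }, { r, t }, { s, t }, { p, q, u }, { p, r, s }, { p, r, t }, { p, s, t }, { q, r, u }, { q, s, u }, { q, t, u }, { r, s, t }, { p, q, r, u }, { p, q, s, u }, { p, q, t, u }, { p, r, s, t }, { q, r, s, u }, { q, r, t, u }, { q, s, t, u }, { p, q, r, s, u }, { p, q, r, t, u }, { p, q, s, t, u }, { q, r, s, t, u }, S }.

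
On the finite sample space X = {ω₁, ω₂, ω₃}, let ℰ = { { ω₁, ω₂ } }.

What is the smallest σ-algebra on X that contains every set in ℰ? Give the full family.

σ(ℰ) (4 sets): { {  }, { ω₃ }, { ω₁, ω₂ }, X }

Check:
Take S₀ = ℰ ∪ {∅, X} = { {  }, { ω₁, ω₂ }, X }.
Pass 1 (1 new):
  { ω₃ }  = X∖{ ω₁, ω₂ }
  [4 total]
Pass 2: stable.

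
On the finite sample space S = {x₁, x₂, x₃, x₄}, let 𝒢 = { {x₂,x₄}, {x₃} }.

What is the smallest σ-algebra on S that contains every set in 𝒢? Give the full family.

Seed the family with 𝒢 together with ∅ and S: { {}, {x₃}, {x₂,x₄}, S }.
Round 1 adds 3:
  {x₁,x₃}  = complement {x₂,x₄}
  {x₁,x₂,x₄}  = complement {x₃}
  {x₂,x₃,x₄}  = {x₃} ∪ {x₂,x₄}
  (now 7)
Round 2 (1 new):
  {x₁}  = complement {x₂,x₃,x₄}
  (now 8)
Round 3: already closed under ᶜ and ∪.

|σ(𝒢)| = 8.  σ(𝒢) = { {}, {x₁}, {x₃}, {x₁,x₃}, {x₂,x₄}, {x₁,x₂,x₄}, {x₂,x₃,x₄}, S }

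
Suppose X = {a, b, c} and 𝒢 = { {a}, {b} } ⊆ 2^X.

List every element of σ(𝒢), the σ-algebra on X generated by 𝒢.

σ(𝒢) = { ∅, {a}, {b}, {c}, {a, b}, {a, c}, {b, c}, X }

Working:
Seed the family with 𝒢 together with ∅ and X: { ∅, {a}, {b}, X }.
Round 1 (3 new):
  {a, b}  = {a} ∪ {b}
  {a, c}  = complement {b}
  {b, c}  = complement {a}
Round 2 adds 1:
  {c}  = complement {a, b}
After Round 3 the family is unchanged; done.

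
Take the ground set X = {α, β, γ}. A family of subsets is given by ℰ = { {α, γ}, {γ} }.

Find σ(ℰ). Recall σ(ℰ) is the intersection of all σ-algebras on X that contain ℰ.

σ(ℰ) = { {}, {α}, {β}, {γ}, {α, β}, {α, γ}, {β, γ}, X }

Check:
Take S₀ = ℰ ∪ {∅, X} = { {}, {γ}, {α, γ}, X }.
Iteration 1 (2 new):
  {β}  = complement {α, γ}
  {α, β}  = complement {γ}
Iteration 2 (1 new):
  {β, γ}  = {γ} ∪ {β}
Iteration 3: 1 new —
  {α}  = complement {β, γ}
Iteration 4: no new sets; the family is a σ-algebra.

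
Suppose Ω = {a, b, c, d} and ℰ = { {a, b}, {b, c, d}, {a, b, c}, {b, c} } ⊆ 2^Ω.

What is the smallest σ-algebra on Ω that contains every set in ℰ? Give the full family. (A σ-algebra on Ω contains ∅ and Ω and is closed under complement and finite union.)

|σ(ℰ)| = 16.  σ(ℰ) = { {}, {a}, {b}, {c}, {d}, {a, b}, {a, c}, {a, d}, {b, c}, {b, d}, {c, d}, {a, b, c}, {a, b, d}, {a, c, d}, {b, c, d}, Ω }

Trace:
Initial family (6 sets): { {}, {a, b}, {b, c}, {a, b, c}, {b, c, d}, Ω }.
Iteration 1: 4 new —
  {a}  = Ω∖{b, c, d}
  {d}  = Ω∖{a, b, c}
  {a, d}  = Ω∖{b, c}
  {c, d}  = Ω∖{a, b}
  (now 10)
Iteration 2. New:
  {a, b, d}  = {a, b} ∪ {a, d}
  {a, c, d}  = {c, d} ∪ {a, d}
  (now 12)
Iteration 3 adds 2:
  {b}  = Ω∖{a, c, d}
  {c}  = Ω∖{a, b, d}
  (now 14)
Iteration 4: +2 →
  {a, c}  = {c} ∪ {a}
  {b, d}  = {d} ∪ {b}
  (now 16)
After Iteration 5 the family is unchanged; done.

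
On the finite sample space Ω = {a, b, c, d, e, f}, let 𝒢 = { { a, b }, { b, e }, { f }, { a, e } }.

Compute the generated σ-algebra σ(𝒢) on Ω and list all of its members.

Take S₀ = 𝒢 ∪ {∅, Ω} = { {}, { f }, { a, b }, { a, e }, { b, e }, Ω }.
Round 1: 8 new —
  { a, b, e }  = { b, e } ∪ { a, b }
  { a, b, f }  = { a, b } ∪ { f }
  { a, e, f }  = { a, e } ∪ { f }
  { b, e, f }  = { b, e } ∪ { f }
  { a, c, d, f }  = { b, e }ᶜ
  { b, c, d, f }  = { a, e }ᶜ
  { c, d, e, f }  = { a, b }ᶜ
  { a, b, c, d, e }  = { f }ᶜ
  — 14 sets.
Round 2 (8 new):
  { a, c, d }  = { b, e, f }ᶜ
  { b, c, d }  = { a, e, f }ᶜ
  { c, d, e }  = { a, b, f }ᶜ
  { c, d, f }  = { a, b, e }ᶜ
  { a, b, e, f }  = { b, e } ∪ { a, e, f }
  { a, b, c, d, f }  = { a, b } ∪ { b, c, d, f }
  { a, c, d, e, f }  = { c, d, e, f } ∪ { a, e, f }
  { b, c, d, e, f }  = { b, e } ∪ { c, d, e, f }
  — 22 sets.
Round 3: +7 →
  { a }  = { b, c, d, e, f }ᶜ
  { b }  = { a, c, d, e, f }ᶜ
  { e }  = { a, b, c, d, f }ᶜ
  { c, d }  = { a, b, e, f }ᶜ
  { a, b, c, d }  = { a, c, d } ∪ { b, c, d }
  { a, c, d, e }  = { c, d, e } ∪ { a, c, d }
  { b, c, d, e }  = { b, e } ∪ { c, d, e }
  — 29 sets.
Round 4 adds 3:
  { a, f }  = { b, c, d, e }ᶜ
  { b, f }  = { a, c, d, e }ᶜ
  { e, f }  = { a, b, c, d }ᶜ
  — 32 sets.
Round 5: stable.

Hence σ(𝒢) has 32 members: { {}, { a }, { b }, { e }, { f }, { a, b }, { a, e }, { a, f }, { b, e }, { b, f }, { c, d }, { e, f }, { a, b, e }, { a, b, f }, { a, c, d }, { a, e, f }, { b, c, d }, { b, e, f }, { c, d, e }, { c, d, f }, { a, b, c, d }, { a, b, e, f }, { a, c, d, e }, { a, c, d, f }, { b, c, d, e }, { b, c, d, f }, { c, d, e, f }, { a, b, c, d, e }, { a, b, c, d, f }, { a, c, d, e, f }, { b, c, d, e, f }, Ω }.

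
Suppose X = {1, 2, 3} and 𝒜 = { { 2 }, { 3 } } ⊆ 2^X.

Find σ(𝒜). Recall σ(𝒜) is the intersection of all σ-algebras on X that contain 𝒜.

Seed the family with 𝒜 together with ∅ and X: { {  }, { 2 }, { 3 }, X }.
Iteration 1 (3 new):
  { 1, 2 }  = complement { 3 }
  { 1, 3 }  = complement { 2 }
  { 2, 3 }  = { 3 } ∪ { 2 }
  (now 7)
Iteration 2. New:
  { 1 }  = complement { 2, 3 }
  (now 8)
Iteration 3: no new sets; the family is a σ-algebra.

|σ(𝒜)| = 8.  σ(𝒜) = { {  }, { 1 }, { 2 }, { 3 }, { 1, 2 }, { 1, 3 }, { 2, 3 }, X }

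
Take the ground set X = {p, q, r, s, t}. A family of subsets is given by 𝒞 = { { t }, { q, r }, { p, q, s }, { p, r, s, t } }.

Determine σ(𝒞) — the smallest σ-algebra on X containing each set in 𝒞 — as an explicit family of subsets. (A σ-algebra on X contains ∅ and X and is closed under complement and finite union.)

Begin from { {  }, { t }, { q, r }, { p, q, s }, { p, r, s, t }, X } (that is, 𝒞 plus ∅ and X).
Round 1 (6 new):
  { q }  = ᶜ of { p, r, s, t }
  { r, t }  = ᶜ of { p, q, s }
  { p, s, t }  = ᶜ of { q, r }
  { q, r, t }  = { q, r } ∪ { t }
  { p, q, r, s }  = ᶜ of { t }
  { p, q, s, t }  = { p, q, s } ∪ { t }
  — 12 sets.
Round 2 (3 new):
  { r }  = ᶜ of { p, q, s, t }
  { p, s }  = ᶜ of { q, r, t }
  { q, t }  = { q } ∪ { t }
  — 15 sets.
Round 3: 1 new —
  { p, r, s }  = ᶜ of { q, t }
  — 16 sets.
Round 4: already closed under ᶜ and ∪.

Therefore σ(𝒞) = { {  }, { q }, { r }, { t }, { p, s }, { q, r }, { q, t }, { r, t }, { p, q, s }, { p, r, s }, { p, s, t }, { q, r, t }, { p, q, r, s }, { p, q, s, t }, { p, r, s, t }, X } (|σ(𝒞)| = 16).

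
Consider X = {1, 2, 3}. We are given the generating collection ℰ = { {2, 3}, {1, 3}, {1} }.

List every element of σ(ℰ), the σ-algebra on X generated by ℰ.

σ(ℰ) (8 sets): { {}, {1}, {2}, {3}, {1, 2}, {1, 3}, {2, 3}, X }

Working:
Begin from { {}, {1}, {1, 3}, {2, 3}, X } (that is, ℰ plus ∅ and X).
Round 1 (1 new):
  {2}  = ᶜ of {1, 3}
Round 2 adds 1:
  {1, 2}  = {2} ∪ {1}
Round 3. New:
  {3}  = ᶜ of {1, 2}
Round 4: already closed under ᶜ and ∪.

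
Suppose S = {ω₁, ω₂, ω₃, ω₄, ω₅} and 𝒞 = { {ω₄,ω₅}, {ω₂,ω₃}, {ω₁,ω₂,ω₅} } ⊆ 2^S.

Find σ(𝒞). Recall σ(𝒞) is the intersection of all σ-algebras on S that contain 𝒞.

|σ(𝒞)| = 32.  σ(𝒞) = { ∅, {ω₁}, {ω₂}, {ω₃}, {ω₄}, {ω₅}, {ω₁,ω₂}, {ω₁,ω₃}, {ω₁,ω₄}, {ω₁,ω₅}, {ω₂,ω₃}, {ω₂,ω₄}, {ω₂,ω₅}, {ω₃,ω₄}, {ω₃,ω₅}, {ω₄,ω₅}, {ω₁,ω₂,ω₃}, {ω₁,ω₂,ω₄}, {ω₁,ω₂,ω₅}, {ω₁,ω₃,ω₄}, {ω₁,ω₃,ω₅}, {ω₁,ω₄,ω₅}, {ω₂,ω₃,ω₄}, {ω₂,ω₃,ω₅}, {ω₂,ω₄,ω₅}, {ω₃,ω₄,ω₅}, {ω₁,ω₂,ω₃,ω₄}, {ω₁,ω₂,ω₃,ω₅}, {ω₁,ω₂,ω₄,ω₅}, {ω₁,ω₃,ω₄,ω₅}, {ω₂,ω₃,ω₄,ω₅}, S }

Derivation:
Initial family (5 sets): { ∅, {ω₂,ω₃}, {ω₄,ω₅}, {ω₁,ω₂,ω₅}, S }.
Iteration 1 adds 6:
  {ω₃,ω₄}  = {ω₁,ω₂,ω₅}ᶜ
  {ω₁,ω₂,ω₃}  = {ω₄,ω₅}ᶜ
  {ω₁,ω₄,ω₅}  = {ω₂,ω₃}ᶜ
  {ω₁,ω₂,ω₃,ω₅}  = {ω₁,ω₂,ω₅} ∪ {ω₂,ω₃}
  {ω₁,ω₂,ω₄,ω₅}  = {ω₄,ω₅} ∪ {ω₁,ω₂,ω₅}
  {ω₂,ω₃,ω₄,ω₅}  = {ω₄,ω₅} ∪ {ω₂,ω₃}
  [11 total]
Iteration 2: +7 →
  {ω₁}  = {ω₂,ω₃,ω₄,ω₅}ᶜ
  {ω₃}  = {ω₁,ω₂,ω₄,ω₅}ᶜ
  {ω₄}  = {ω₁,ω₂,ω₃,ω₅}ᶜ
  {ω₂,ω₃,ω₄}  = {ω₃,ω₄} ∪ {ω₂,ω₃}
  {ω₃,ω₄,ω₅}  = {ω₃,ω₄} ∪ {ω₄,ω₅}
  {ω₁,ω₂,ω₃,ω₄}  = {ω₃,ω₄} ∪ {ω₁,ω₂,ω₃}
  {ω₁,ω₃,ω₄,ω₅}  = {ω₁,ω₄,ω₅} ∪ {ω₃,ω₄}
  [18 total]
Iteration 3. New:
  {ω₂}  = {ω₁,ω₃,ω₄,ω₅}ᶜ
  {ω₅}  = {ω₁,ω₂,ω₃,ω₄}ᶜ
  {ω₁,ω₂}  = {ω₃,ω₄,ω₅}ᶜ
  {ω₁,ω₃}  = {ω₃} ∪ {ω₁}
  {ω₁,ω₄}  = {ω₄} ∪ {ω₁}
  {ω₁,ω₅}  = {ω₂,ω₃,ω₄}ᶜ
  {ω₁,ω₃,ω₄}  = {ω₃,ω₄} ∪ {ω₁}
  [25 total]
Iteration 4 (7 new):
  {ω₂,ω₄}  = {ω₂} ∪ {ω₄}
  {ω₂,ω₅}  = {ω₁,ω₃,ω₄}ᶜ
  {ω₃,ω₅}  = {ω₅} ∪ {ω₃}
  {ω₁,ω₂,ω₄}  = {ω₁,ω₂} ∪ {ω₁,ω₄}
  {ω₁,ω₃,ω₅}  = {ω₅} ∪ {ω₁,ω₃}
  {ω₂,ω₃,ω₅}  = {ω₁,ω₄}ᶜ
  {ω₂,ω₄,ω₅}  = {ω₁,ω₃}ᶜ
  [32 total]
Iteration 5: closed — nothing new.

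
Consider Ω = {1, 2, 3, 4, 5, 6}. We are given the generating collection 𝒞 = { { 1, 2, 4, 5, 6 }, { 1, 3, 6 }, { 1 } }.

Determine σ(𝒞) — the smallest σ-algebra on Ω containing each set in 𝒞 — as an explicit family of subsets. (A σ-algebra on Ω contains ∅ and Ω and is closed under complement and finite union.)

Start: 𝒞 ∪ {∅, Ω} = { {  }, { 1 }, { 1, 3, 6 }, { 1, 2, 4, 5, 6 }, Ω }.
Pass 1: 3 new —
  { 3 }  = complement { 1, 2, 4, 5, 6 }
  { 2, 4, 5 }  = complement { 1, 3, 6 }
  { 2, 3, 4, 5, 6 }  = complement { 1 }
  — 8 sets.
Pass 2: 3 new —
  { 1, 3 }  = { 3 } ∪ { 1 }
  { 1, 2, 4, 5 }  = { 2, 4, 5 } ∪ { 1 }
  { 2, 3, 4, 5 }  = { 3 } ∪ { 2, 4, 5 }
  — 11 sets.
Pass 3: 4 new —
  { 1, 6 }  = complement { 2, 3, 4, 5 }
  { 3, 6 }  = complement { 1, 2, 4, 5 }
  { 2, 4, 5, 6 }  = complement { 1, 3 }
  { 1, 2, 3, 4, 5 }  = { 3 } ∪ { 1, 2, 4, 5 }
  — 15 sets.
Pass 4: 1 new —
  { 6 }  = complement { 1, 2, 3, 4, 5 }
  — 16 sets.
Pass 5: stable.

Therefore σ(𝒞) = { {  }, { 1 }, { 3 }, { 6 }, { 1, 3 }, { 1, 6 }, { 3, 6 }, { 1, 3, 6 }, { 2, 4, 5 }, { 1, 2, 4, 5 }, { 2, 3, 4, 5 }, { 2, 4, 5, 6 }, { 1, 2, 3, 4, 5 }, { 1, 2, 4, 5, 6 }, { 2, 3, 4, 5, 6 }, Ω } (|σ(𝒞)| = 16).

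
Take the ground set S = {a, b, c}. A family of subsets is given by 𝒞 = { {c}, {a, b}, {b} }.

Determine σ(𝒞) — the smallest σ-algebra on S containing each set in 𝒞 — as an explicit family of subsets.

Answer: σ(𝒞) = { {}, {a}, {b}, {c}, {a, b}, {a, c}, {b, c}, S }

Trace:
Take S₀ = 𝒞 ∪ {∅, S} = { {}, {b}, {c}, {a, b}, S }.
Iteration 1 (2 new):
  {a, c}  = complement {b}
  {b, c}  = {c} ∪ {b}
  [7 total]
Iteration 2: 1 new —
  {a}  = complement {b, c}
  [8 total]
Iteration 3: stable.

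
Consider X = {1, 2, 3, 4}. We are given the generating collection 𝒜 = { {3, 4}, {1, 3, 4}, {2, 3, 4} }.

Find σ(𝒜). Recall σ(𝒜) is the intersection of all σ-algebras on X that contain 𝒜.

Seed the family with 𝒜 together with ∅ and X: { ∅, {3, 4}, {1, 3, 4}, {2, 3, 4}, X }.
Pass 1 (3 new):
  {1}  = complement {2, 3, 4}
  {2}  = complement {1, 3, 4}
  {1, 2}  = complement {3, 4}
Pass 2 adds nothing — fixpoint reached.

Hence σ(𝒜) has 8 members: { ∅, {1}, {2}, {1, 2}, {3, 4}, {1, 3, 4}, {2, 3, 4}, X }.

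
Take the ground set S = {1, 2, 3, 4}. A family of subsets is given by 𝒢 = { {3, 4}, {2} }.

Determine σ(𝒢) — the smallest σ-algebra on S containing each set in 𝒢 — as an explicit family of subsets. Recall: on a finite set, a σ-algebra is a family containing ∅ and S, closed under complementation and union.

Seed the family with 𝒢 together with ∅ and S: { {}, {2}, {3, 4}, S }.
Round 1 (3 new):
  {1, 2}  = S∖{3, 4}
  {1, 3, 4}  = S∖{2}
  {2, 3, 4}  = {2} ∪ {3, 4}
Round 2: 1 new —
  {1}  = S∖{2, 3, 4}
Round 3: closed — nothing new.

Therefore σ(𝒢) = { {}, {1}, {2}, {1, 2}, {3, 4}, {1, 3, 4}, {2, 3, 4}, S } (|σ(𝒢)| = 8).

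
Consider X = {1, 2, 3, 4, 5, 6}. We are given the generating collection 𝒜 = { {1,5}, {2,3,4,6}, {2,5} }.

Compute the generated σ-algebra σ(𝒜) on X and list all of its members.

Take S₀ = 𝒜 ∪ {∅, X} = { {}, {1,5}, {2,5}, {2,3,4,6}, X }.
Iteration 1: +3 →
  {1,2,5}  = {2,5} ∪ {1,5}
  {1,3,4,6}  = {2,5}ᶜ
  {2,3,4,5,6}  = {2,5} ∪ {2,3,4,6}
  [8 total]
Iteration 2: 4 new —
  {1}  = {2,3,4,5,6}ᶜ
  {3,4,6}  = {1,2,5}ᶜ
  {1,2,3,4,6}  = {2,3,4,6} ∪ {1,3,4,6}
  {1,3,4,5,6}  = {1,3,4,6} ∪ {1,5}
  [12 total]
Iteration 3: +2 →
  {2}  = {1,3,4,5,6}ᶜ
  {5}  = {1,2,3,4,6}ᶜ
  [14 total]
Iteration 4 adds 2:
  {1,2}  = {2} ∪ {1}
  {3,4,5,6}  = {3,4,6} ∪ {5}
  [16 total]
Iteration 5: closed — nothing new.

Therefore σ(𝒜) = { {}, {1}, {2}, {5}, {1,2}, {1,5}, {2,5}, {1,2,5}, {3,4,6}, {1,3,4,6}, {2,3,4,6}, {3,4,5,6}, {1,2,3,4,6}, {1,3,4,5,6}, {2,3,4,5,6}, X } (|σ(𝒜)| = 16).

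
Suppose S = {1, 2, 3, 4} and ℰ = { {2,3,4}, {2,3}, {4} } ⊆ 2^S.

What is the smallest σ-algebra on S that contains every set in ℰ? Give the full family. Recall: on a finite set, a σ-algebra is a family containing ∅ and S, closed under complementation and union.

|σ(ℰ)| = 8.  σ(ℰ) = { ∅, {1}, {4}, {1,4}, {2,3}, {1,2,3}, {2,3,4}, S }

Trace:
Seed the family with ℰ together with ∅ and S: { ∅, {4}, {2,3}, {2,3,4}, S }.
Iteration 1 adds 3:
  {1}  = {2,3,4}ᶜ
  {1,4}  = {2,3}ᶜ
  {1,2,3}  = {4}ᶜ
  [8 total]
Iteration 2: stable.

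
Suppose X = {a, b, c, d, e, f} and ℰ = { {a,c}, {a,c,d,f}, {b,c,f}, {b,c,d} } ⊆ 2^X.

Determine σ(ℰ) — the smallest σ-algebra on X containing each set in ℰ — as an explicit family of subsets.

Start: ℰ ∪ {∅, X} = { {}, {a,c}, {b,c,d}, {b,c,f}, {a,c,d,f}, X }.
Pass 1: 8 new —
  {b,e}  = complement {a,c,d,f}
  {a,d,e}  = complement {b,c,f}
  {a,e,f}  = complement {b,c,d}
  {a,b,c,d}  = {b,c,d} ∪ {a,c}
  {a,b,c,f}  = {a,c} ∪ {b,c,f}
  {b,c,d,f}  = {b,c,d} ∪ {b,c,f}
  {b,d,e,f}  = complement {a,c}
  {a,b,c,d,f}  = {b,c,d} ∪ {a,c,d,f}
  [14 total]
Pass 2: +17 →
  {e}  = complement {a,b,c,d,f}
  {a,e}  = complement {b,c,d,f}
  {d,e}  = complement {a,b,c,f}
  {e,f}  = complement {a,b,c,d}
  {a,b,c,e}  = {b,e} ∪ {a,c}
  {a,b,d,e}  = {a,d,e} ∪ {b,e}
  {a,b,e,f}  = {b,e} ∪ {a,e,f}
  {a,c,d,e}  = {a,d,e} ∪ {a,c}
  {a,c,e,f}  = {a,e,f} ∪ {a,c}
  {a,d,e,f}  = {a,d,e} ∪ {a,e,f}
  {b,c,d,e}  = {b,e} ∪ {b,c,d}
  {b,c,e,f}  = {b,e} ∪ {b,c,f}
  {a,b,c,d,e}  = {a,d,e} ∪ {b,c,d}
  {a,b,c,e,f}  = {b,e} ∪ {a,b,c,f}
  {a,b,d,e,f}  = {a,d,e} ∪ {b,d,e,f}
  {a,c,d,e,f}  = {a,d,e} ∪ {a,c,d,f}
  {b,c,d,e,f}  = {b,e} ∪ {b,c,d,f}
  [31 total]
Pass 3 adds 18:
  {a}  = complement {b,c,d,e,f}
  {b}  = complement {a,c,d,e,f}
  {c}  = complement {a,b,d,e,f}
  {d}  = complement {a,b,c,e,f}
  {f}  = complement {a,b,c,d,e}
  {a,d}  = complement {b,c,e,f}
  {a,f}  = complement {b,c,d,e}
  {b,c}  = complement {a,d,e,f}
  {b,d}  = complement {a,c,e,f}
  {b,f}  = complement {a,c,d,e}
  {c,d}  = complement {a,b,e,f}
  {c,f}  = complement {a,b,d,e}
  {d,f}  = complement {a,b,c,e}
  {a,b,e}  = {b,e} ∪ {a,e}
  {a,c,e}  = {a,c} ∪ {a,e}
  {b,d,e}  = {b,e} ∪ {d,e}
  {b,e,f}  = {b,e} ∪ {e,f}
  {d,e,f}  = {e,f} ∪ {d,e}
  [49 total]
Pass 4 (15 new):
  {a,b}  = {b} ∪ {a}
  {c,e}  = {c} ∪ {e}
  {a,b,c}  = complement {d,e,f}
  {a,b,d}  = {b} ∪ {a,d}
  {a,b,f}  = {a,f} ∪ {b}
  {a,c,d}  = complement {b,e,f}
  {a,c,f}  = complement {b,d,e}
  {a,d,f}  = {a,f} ∪ {d}
  {b,c,e}  = {c} ∪ {b,e}
  {b,d,f}  = complement {a,c,e}
  {c,d,e}  = {c,d} ∪ {d,e}
  {c,d,f}  = complement {a,b,e}
  {c,e,f}  = {c} ∪ {e,f}
  {a,b,d,f}  = {a,f} ∪ {b,d}
  {c,d,e,f}  = {c,d} ∪ {d,e,f}
  [64 total]
After Pass 5 the family is unchanged; done.

Hence σ(ℰ) has 64 members: { {}, {a}, {b}, {c}, {d}, {e}, {f}, {a,b}, {a,c}, {a,d}, {a,e}, {a,f}, {b,c}, {b,d}, {b,e}, {b,f}, {c,d}, {c,e}, {c,f}, {d,e}, {d,f}, {e,f}, {a,b,c}, {a,b,d}, {a,b,e}, {a,b,f}, {a,c,d}, {a,c,e}, {a,c,f}, {a,d,e}, {a,d,f}, {a,e,f}, {b,c,d}, {b,c,e}, {b,c,f}, {b,d,e}, {b,d,f}, {b,e,f}, {c,d,e}, {c,d,f}, {c,e,f}, {d,e,f}, {a,b,c,d}, {a,b,c,e}, {a,b,c,f}, {a,b,d,e}, {a,b,d,f}, {a,b,e,f}, {a,c,d,e}, {a,c,d,f}, {a,c,e,f}, {a,d,e,f}, {b,c,d,e}, {b,c,d,f}, {b,c,e,f}, {b,d,e,f}, {c,d,e,f}, {a,b,c,d,e}, {a,b,c,d,f}, {a,b,c,e,f}, {a,b,d,e,f}, {a,c,d,e,f}, {b,c,d,e,f}, X }.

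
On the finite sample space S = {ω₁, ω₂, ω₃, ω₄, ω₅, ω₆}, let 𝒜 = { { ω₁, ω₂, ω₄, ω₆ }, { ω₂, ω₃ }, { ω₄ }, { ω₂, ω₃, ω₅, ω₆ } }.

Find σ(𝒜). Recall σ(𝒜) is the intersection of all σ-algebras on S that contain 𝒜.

Initial family (6 sets): { {}, { ω₄ }, { ω₂, ω₃ }, { ω₁, ω₂, ω₄, ω₆ }, { ω₂, ω₃, ω₅, ω₆ }, S }.
Round 1: +7 →
  { ω₁, ω₄ }  = { ω₂, ω₃, ω₅, ω₆ }ᶜ
  { ω₃, ω₅ }  = { ω₁, ω₂, ω₄, ω₆ }ᶜ
  { ω₂, ω₃, ω₄ }  = { ω₂, ω₃ } ∪ { ω₄ }
  { ω₁, ω₄, ω₅, ω₆ }  = { ω₂, ω₃ }ᶜ
  { ω₁, ω₂, ω₃, ω₄, ω₆ }  = { ω₂, ω₃ } ∪ { ω₁, ω₂, ω₄, ω₆ }
  { ω₁, ω₂, ω₃, ω₅, ω₆ }  = { ω₄ }ᶜ
  { ω₂, ω₃, ω₄, ω₅, ω₆ }  = { ω₄ } ∪ { ω₂, ω₃, ω₅, ω₆ }
Round 2: 10 new —
  { ω₁ }  = { ω₂, ω₃, ω₄, ω₅, ω₆ }ᶜ
  { ω₅ }  = { ω₁, ω₂, ω₃, ω₄, ω₆ }ᶜ
  { ω₁, ω₅, ω₆ }  = { ω₂, ω₃, ω₄ }ᶜ
  { ω₂, ω₃, ω₅ }  = { ω₂, ω₃ } ∪ { ω₃, ω₅ }
  { ω₃, ω₄, ω₅ }  = { ω₄ } ∪ { ω₃, ω₅ }
  { ω₁, ω₂, ω₃, ω₄ }  = { ω₂, ω₃, ω₄ } ∪ { ω₁, ω₄ }
  { ω₁, ω₃, ω₄, ω₅ }  = { ω₁, ω₄ } ∪ { ω₃, ω₅ }
  { ω₂, ω₃, ω₄, ω₅ }  = { ω₂, ω₃, ω₄ } ∪ { ω₃, ω₅ }
  { ω₁, ω₂, ω₄, ω₅, ω₆ }  = { ω₁, ω₂, ω₄, ω₆ } ∪ { ω₁, ω₄, ω₅, ω₆ }
  { ω₁, ω₃, ω₄, ω₅, ω₆ }  = { ω₁, ω₄, ω₅, ω₆ } ∪ { ω₃, ω₅ }
Round 3. New:
  { ω₂ }  = { ω₁, ω₃, ω₄, ω₅, ω₆ }ᶜ
  { ω₃ }  = { ω₁, ω₂, ω₄, ω₅, ω₆ }ᶜ
  { ω₁, ω₅ }  = { ω₅ } ∪ { ω₁ }
  { ω₁, ω₆ }  = { ω₂, ω₃, ω₄, ω₅ }ᶜ
  { ω₂, ω₆ }  = { ω₁, ω₃, ω₄, ω₅ }ᶜ
  { ω₄, ω₅ }  = { ω₅ } ∪ { ω₄ }
  { ω₅, ω₆ }  = { ω₁, ω₂, ω₃, ω₄ }ᶜ
  { ω₁, ω₂, ω₃ }  = { ω₂, ω₃ } ∪ { ω₁ }
  { ω₁, ω₂, ω₆ }  = { ω₃, ω₄, ω₅ }ᶜ
  { ω₁, ω₃, ω₅ }  = { ω₃, ω₅ } ∪ { ω₁ }
  { ω₁, ω₄, ω₅ }  = { ω₁, ω₄ } ∪ { ω₅ }
  { ω₁, ω₄, ω₆ }  = { ω₂, ω₃, ω₅ }ᶜ
  { ω₁, ω₂, ω₃, ω₅ }  = { ω₂, ω₃, ω₅ } ∪ { ω₁ }
  { ω₁, ω₃, ω₅, ω₆ }  = { ω₁, ω₅, ω₆ } ∪ { ω₃, ω₅ }
  { ω₁, ω₂, ω₃, ω₄, ω₅ }  = { ω₃, ω₄, ω₅ } ∪ { ω₁, ω₂, ω₃, ω₄ }
Round 4: 24 new —
  { ω₆ }  = { ω₁, ω₂, ω₃, ω₄, ω₅ }ᶜ
  { ω₁, ω₂ }  = { ω₂ } ∪ { ω₁ }
  { ω₁, ω₃ }  = { ω₃ } ∪ { ω₁ }
  { ω₂, ω₄ }  = { ω₁, ω₃, ω₅, ω₆ }ᶜ
  { ω₂, ω₅ }  = { ω₂ } ∪ { ω₅ }
  { ω₃, ω₄ }  = { ω₃ } ∪ { ω₄ }
  { ω₄, ω₆ }  = { ω₁, ω₂, ω₃, ω₅ }ᶜ
  { ω₁, ω₂, ω₄ }  = { ω₂ } ∪ { ω₁, ω₄ }
  { ω₁, ω₂, ω₅ }  = { ω₂ } ∪ { ω₁, ω₅ }
  { ω₁, ω₃, ω₄ }  = { ω₃ } ∪ { ω₁, ω₄ }
  { ω₁, ω₃, ω₆ }  = { ω₁, ω₆ } ∪ { ω₃ }
  { ω₂, ω₃, ω₆ }  = { ω₁, ω₄, ω₅ }ᶜ
  { ω₂, ω₄, ω₅ }  = { ω₂ } ∪ { ω₄, ω₅ }
  { ω₂, ω₄, ω₆ }  = { ω₁, ω₃, ω₅ }ᶜ
  { ω₂, ω₅, ω₆ }  = { ω₂ } ∪ { ω₅, ω₆ }
  { ω₃, ω₅, ω₆ }  = { ω₃, ω₅ } ∪ { ω₅, ω₆ }
  { ω₄, ω₅, ω₆ }  = { ω₁, ω₂, ω₃ }ᶜ
  { ω₁, ω₂, ω₃, ω₆ }  = { ω₄, ω₅ }ᶜ
  { ω₁, ω₂, ω₄, ω₅ }  = { ω₂ } ∪ { ω₁, ω₄, ω₅ }
  { ω₁, ω₂, ω₅, ω₆ }  = { ω₂ } ∪ { ω₁, ω₅, ω₆ }
  { ω₁, ω₃, ω₄, ω₆ }  = { ω₃ } ∪ { ω₁, ω₄, ω₆ }
  { ω₂, ω₃, ω₄, ω₆ }  = { ω₁, ω₅ }ᶜ
  { ω₂, ω₄, ω₅, ω₆ }  = { ω₄, ω₅ } ∪ { ω₂, ω₆ }
  { ω₃, ω₄, ω₅, ω₆ }  = { ω₃, ω₄, ω₅ } ∪ { ω₅, ω₆ }
Round 5 (2 new):
  { ω₃, ω₆ }  = { ω₁, ω₂, ω₄, ω₅ }ᶜ
  { ω₃, ω₄, ω₆ }  = { ω₁, ω₂, ω₅ }ᶜ
Round 6: already closed under ᶜ and ∪.

σ(𝒜) = { {}, { ω₁ }, { ω₂ }, { ω₃ }, { ω₄ }, { ω₅ }, { ω₆ }, { ω₁, ω₂ }, { ω₁, ω₃ }, { ω₁, ω₄ }, { ω₁, ω₅ }, { ω₁, ω₆ }, { ω₂, ω₃ }, { ω₂, ω₄ }, { ω₂, ω₅ }, { ω₂, ω₆ }, { ω₃, ω₄ }, { ω₃, ω₅ }, { ω₃, ω₆ }, { ω₄, ω₅ }, { ω₄, ω₆ }, { ω₅, ω₆ }, { ω₁, ω₂, ω₃ }, { ω₁, ω₂, ω₄ }, { ω₁, ω₂, ω₅ }, { ω₁, ω₂, ω₆ }, { ω₁, ω₃, ω₄ }, { ω₁, ω₃, ω₅ }, { ω₁, ω₃, ω₆ }, { ω₁, ω₄, ω₅ }, { ω₁, ω₄, ω₆ }, { ω₁, ω₅, ω₆ }, { ω₂, ω₃, ω₄ }, { ω₂, ω₃, ω₅ }, { ω₂, ω₃, ω₆ }, { ω₂, ω₄, ω₅ }, { ω₂, ω₄, ω₆ }, { ω₂, ω₅, ω₆ }, { ω₃, ω₄, ω₅ }, { ω₃, ω₄, ω₆ }, { ω₃, ω₅, ω₆ }, { ω₄, ω₅, ω₆ }, { ω₁, ω₂, ω₃, ω₄ }, { ω₁, ω₂, ω₃, ω₅ }, { ω₁, ω₂, ω₃, ω₆ }, { ω₁, ω₂, ω₄, ω₅ }, { ω₁, ω₂, ω₄, ω₆ }, { ω₁, ω₂, ω₅, ω₆ }, { ω₁, ω₃, ω₄, ω₅ }, { ω₁, ω₃, ω₄, ω₆ }, { ω₁, ω₃, ω₅, ω₆ }, { ω₁, ω₄, ω₅, ω₆ }, { ω₂, ω₃, ω₄, ω₅ }, { ω₂, ω₃, ω₄, ω₆ }, { ω₂, ω₃, ω₅, ω₆ }, { ω₂, ω₄, ω₅, ω₆ }, { ω₃, ω₄, ω₅, ω₆ }, { ω₁, ω₂, ω₃, ω₄, ω₅ }, { ω₁, ω₂, ω₃, ω₄, ω₆ }, { ω₁, ω₂, ω₃, ω₅, ω₆ }, { ω₁, ω₂, ω₄, ω₅, ω₆ }, { ω₁, ω₃, ω₄, ω₅, ω₆ }, { ω₂, ω₃, ω₄, ω₅, ω₆ }, S }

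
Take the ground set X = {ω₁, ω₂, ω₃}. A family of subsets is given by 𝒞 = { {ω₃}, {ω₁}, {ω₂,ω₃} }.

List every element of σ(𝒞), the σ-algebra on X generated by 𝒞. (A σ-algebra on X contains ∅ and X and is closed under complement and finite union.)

Begin from { ∅, {ω₁}, {ω₃}, {ω₂,ω₃}, X } (that is, 𝒞 plus ∅ and X).
Pass 1: 2 new —
  {ω₁,ω₂}  = complement {ω₃}
  {ω₁,ω₃}  = {ω₃} ∪ {ω₁}
Pass 2: +1 →
  {ω₂}  = complement {ω₁,ω₃}
Pass 3: stable.

σ(𝒞) = { ∅, {ω₁}, {ω₂}, {ω₃}, {ω₁,ω₂}, {ω₁,ω₃}, {ω₂,ω₃}, X }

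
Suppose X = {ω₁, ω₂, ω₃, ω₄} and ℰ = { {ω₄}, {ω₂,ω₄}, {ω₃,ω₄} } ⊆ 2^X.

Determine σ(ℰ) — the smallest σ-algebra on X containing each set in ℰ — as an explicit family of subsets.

|σ(ℰ)| = 16.  σ(ℰ) = { ∅, {ω₁}, {ω₂}, {ω₃}, {ω₄}, {ω₁,ω₂}, {ω₁,ω₃}, {ω₁,ω₄}, {ω₂,ω₃}, {ω₂,ω₄}, {ω₃,ω₄}, {ω₁,ω₂,ω₃}, {ω₁,ω₂,ω₄}, {ω₁,ω₃,ω₄}, {ω₂,ω₃,ω₄}, X }

Derivation:
Initial family (5 sets): { ∅, {ω₄}, {ω₂,ω₄}, {ω₃,ω₄}, X }.
Iteration 1. New:
  {ω₁,ω₂}  = {ω₃,ω₄}ᶜ
  {ω₁,ω₃}  = {ω₂,ω₄}ᶜ
  {ω₁,ω₂,ω₃}  = {ω₄}ᶜ
  {ω₂,ω₃,ω₄}  = {ω₃,ω₄} ∪ {ω₂,ω₄}
  (now 9)
Iteration 2 (3 new):
  {ω₁}  = {ω₂,ω₃,ω₄}ᶜ
  {ω₁,ω₂,ω₄}  = {ω₁,ω₂} ∪ {ω₄}
  {ω₁,ω₃,ω₄}  = {ω₃,ω₄} ∪ {ω₁,ω₃}
  (now 12)
Iteration 3: +3 →
  {ω₂}  = {ω₁,ω₃,ω₄}ᶜ
  {ω₃}  = {ω₁,ω₂,ω₄}ᶜ
  {ω₁,ω₄}  = {ω₄} ∪ {ω₁}
  (now 15)
Iteration 4: 1 new —
  {ω₂,ω₃}  = {ω₁,ω₄}ᶜ
  (now 16)
Iteration 5 adds nothing — fixpoint reached.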